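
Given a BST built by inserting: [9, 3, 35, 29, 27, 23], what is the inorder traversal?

Tree insertion order: [9, 3, 35, 29, 27, 23]
Tree (level-order array): [9, 3, 35, None, None, 29, None, 27, None, 23]
Inorder traversal: [3, 9, 23, 27, 29, 35]


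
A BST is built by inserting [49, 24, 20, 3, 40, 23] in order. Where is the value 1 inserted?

Starting tree (level order): [49, 24, None, 20, 40, 3, 23]
Insertion path: 49 -> 24 -> 20 -> 3
Result: insert 1 as left child of 3
Final tree (level order): [49, 24, None, 20, 40, 3, 23, None, None, 1]


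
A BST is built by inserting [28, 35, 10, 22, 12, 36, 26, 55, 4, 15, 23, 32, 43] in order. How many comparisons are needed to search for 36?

Search path for 36: 28 -> 35 -> 36
Found: True
Comparisons: 3


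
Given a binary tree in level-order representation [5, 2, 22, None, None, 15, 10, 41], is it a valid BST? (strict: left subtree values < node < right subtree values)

Level-order array: [5, 2, 22, None, None, 15, 10, 41]
Validate using subtree bounds (lo, hi): at each node, require lo < value < hi,
then recurse left with hi=value and right with lo=value.
Preorder trace (stopping at first violation):
  at node 5 with bounds (-inf, +inf): OK
  at node 2 with bounds (-inf, 5): OK
  at node 22 with bounds (5, +inf): OK
  at node 15 with bounds (5, 22): OK
  at node 41 with bounds (5, 15): VIOLATION
Node 41 violates its bound: not (5 < 41 < 15).
Result: Not a valid BST


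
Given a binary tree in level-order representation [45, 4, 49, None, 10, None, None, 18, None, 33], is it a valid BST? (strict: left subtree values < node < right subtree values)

Level-order array: [45, 4, 49, None, 10, None, None, 18, None, 33]
Validate using subtree bounds (lo, hi): at each node, require lo < value < hi,
then recurse left with hi=value and right with lo=value.
Preorder trace (stopping at first violation):
  at node 45 with bounds (-inf, +inf): OK
  at node 4 with bounds (-inf, 45): OK
  at node 10 with bounds (4, 45): OK
  at node 18 with bounds (4, 10): VIOLATION
Node 18 violates its bound: not (4 < 18 < 10).
Result: Not a valid BST


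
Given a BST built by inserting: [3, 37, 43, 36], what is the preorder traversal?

Tree insertion order: [3, 37, 43, 36]
Tree (level-order array): [3, None, 37, 36, 43]
Preorder traversal: [3, 37, 36, 43]


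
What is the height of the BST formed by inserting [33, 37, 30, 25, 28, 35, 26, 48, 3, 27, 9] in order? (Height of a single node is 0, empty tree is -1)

Insertion order: [33, 37, 30, 25, 28, 35, 26, 48, 3, 27, 9]
Tree (level-order array): [33, 30, 37, 25, None, 35, 48, 3, 28, None, None, None, None, None, 9, 26, None, None, None, None, 27]
Compute height bottom-up (empty subtree = -1):
  height(9) = 1 + max(-1, -1) = 0
  height(3) = 1 + max(-1, 0) = 1
  height(27) = 1 + max(-1, -1) = 0
  height(26) = 1 + max(-1, 0) = 1
  height(28) = 1 + max(1, -1) = 2
  height(25) = 1 + max(1, 2) = 3
  height(30) = 1 + max(3, -1) = 4
  height(35) = 1 + max(-1, -1) = 0
  height(48) = 1 + max(-1, -1) = 0
  height(37) = 1 + max(0, 0) = 1
  height(33) = 1 + max(4, 1) = 5
Height = 5


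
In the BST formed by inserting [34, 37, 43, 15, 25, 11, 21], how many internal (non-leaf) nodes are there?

Tree built from: [34, 37, 43, 15, 25, 11, 21]
Tree (level-order array): [34, 15, 37, 11, 25, None, 43, None, None, 21]
Rule: An internal node has at least one child.
Per-node child counts:
  node 34: 2 child(ren)
  node 15: 2 child(ren)
  node 11: 0 child(ren)
  node 25: 1 child(ren)
  node 21: 0 child(ren)
  node 37: 1 child(ren)
  node 43: 0 child(ren)
Matching nodes: [34, 15, 25, 37]
Count of internal (non-leaf) nodes: 4


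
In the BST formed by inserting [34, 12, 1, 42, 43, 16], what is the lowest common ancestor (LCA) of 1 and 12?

Tree insertion order: [34, 12, 1, 42, 43, 16]
Tree (level-order array): [34, 12, 42, 1, 16, None, 43]
In a BST, the LCA of p=1, q=12 is the first node v on the
root-to-leaf path with p <= v <= q (go left if both < v, right if both > v).
Walk from root:
  at 34: both 1 and 12 < 34, go left
  at 12: 1 <= 12 <= 12, this is the LCA
LCA = 12


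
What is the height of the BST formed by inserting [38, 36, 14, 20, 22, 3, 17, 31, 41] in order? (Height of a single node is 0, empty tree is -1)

Insertion order: [38, 36, 14, 20, 22, 3, 17, 31, 41]
Tree (level-order array): [38, 36, 41, 14, None, None, None, 3, 20, None, None, 17, 22, None, None, None, 31]
Compute height bottom-up (empty subtree = -1):
  height(3) = 1 + max(-1, -1) = 0
  height(17) = 1 + max(-1, -1) = 0
  height(31) = 1 + max(-1, -1) = 0
  height(22) = 1 + max(-1, 0) = 1
  height(20) = 1 + max(0, 1) = 2
  height(14) = 1 + max(0, 2) = 3
  height(36) = 1 + max(3, -1) = 4
  height(41) = 1 + max(-1, -1) = 0
  height(38) = 1 + max(4, 0) = 5
Height = 5


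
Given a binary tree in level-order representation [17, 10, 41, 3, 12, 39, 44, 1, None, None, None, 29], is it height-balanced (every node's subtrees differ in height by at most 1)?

Tree (level-order array): [17, 10, 41, 3, 12, 39, 44, 1, None, None, None, 29]
Definition: a tree is height-balanced if, at every node, |h(left) - h(right)| <= 1 (empty subtree has height -1).
Bottom-up per-node check:
  node 1: h_left=-1, h_right=-1, diff=0 [OK], height=0
  node 3: h_left=0, h_right=-1, diff=1 [OK], height=1
  node 12: h_left=-1, h_right=-1, diff=0 [OK], height=0
  node 10: h_left=1, h_right=0, diff=1 [OK], height=2
  node 29: h_left=-1, h_right=-1, diff=0 [OK], height=0
  node 39: h_left=0, h_right=-1, diff=1 [OK], height=1
  node 44: h_left=-1, h_right=-1, diff=0 [OK], height=0
  node 41: h_left=1, h_right=0, diff=1 [OK], height=2
  node 17: h_left=2, h_right=2, diff=0 [OK], height=3
All nodes satisfy the balance condition.
Result: Balanced


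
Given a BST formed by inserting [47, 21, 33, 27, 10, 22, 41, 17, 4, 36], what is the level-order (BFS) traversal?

Tree insertion order: [47, 21, 33, 27, 10, 22, 41, 17, 4, 36]
Tree (level-order array): [47, 21, None, 10, 33, 4, 17, 27, 41, None, None, None, None, 22, None, 36]
BFS from the root, enqueuing left then right child of each popped node:
  queue [47] -> pop 47, enqueue [21], visited so far: [47]
  queue [21] -> pop 21, enqueue [10, 33], visited so far: [47, 21]
  queue [10, 33] -> pop 10, enqueue [4, 17], visited so far: [47, 21, 10]
  queue [33, 4, 17] -> pop 33, enqueue [27, 41], visited so far: [47, 21, 10, 33]
  queue [4, 17, 27, 41] -> pop 4, enqueue [none], visited so far: [47, 21, 10, 33, 4]
  queue [17, 27, 41] -> pop 17, enqueue [none], visited so far: [47, 21, 10, 33, 4, 17]
  queue [27, 41] -> pop 27, enqueue [22], visited so far: [47, 21, 10, 33, 4, 17, 27]
  queue [41, 22] -> pop 41, enqueue [36], visited so far: [47, 21, 10, 33, 4, 17, 27, 41]
  queue [22, 36] -> pop 22, enqueue [none], visited so far: [47, 21, 10, 33, 4, 17, 27, 41, 22]
  queue [36] -> pop 36, enqueue [none], visited so far: [47, 21, 10, 33, 4, 17, 27, 41, 22, 36]
Result: [47, 21, 10, 33, 4, 17, 27, 41, 22, 36]


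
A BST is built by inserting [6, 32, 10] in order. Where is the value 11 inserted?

Starting tree (level order): [6, None, 32, 10]
Insertion path: 6 -> 32 -> 10
Result: insert 11 as right child of 10
Final tree (level order): [6, None, 32, 10, None, None, 11]


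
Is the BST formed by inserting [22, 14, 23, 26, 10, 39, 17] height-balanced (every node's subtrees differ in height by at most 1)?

Tree (level-order array): [22, 14, 23, 10, 17, None, 26, None, None, None, None, None, 39]
Definition: a tree is height-balanced if, at every node, |h(left) - h(right)| <= 1 (empty subtree has height -1).
Bottom-up per-node check:
  node 10: h_left=-1, h_right=-1, diff=0 [OK], height=0
  node 17: h_left=-1, h_right=-1, diff=0 [OK], height=0
  node 14: h_left=0, h_right=0, diff=0 [OK], height=1
  node 39: h_left=-1, h_right=-1, diff=0 [OK], height=0
  node 26: h_left=-1, h_right=0, diff=1 [OK], height=1
  node 23: h_left=-1, h_right=1, diff=2 [FAIL (|-1-1|=2 > 1)], height=2
  node 22: h_left=1, h_right=2, diff=1 [OK], height=3
Node 23 violates the condition: |-1 - 1| = 2 > 1.
Result: Not balanced


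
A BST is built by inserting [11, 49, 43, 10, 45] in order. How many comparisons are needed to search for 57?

Search path for 57: 11 -> 49
Found: False
Comparisons: 2


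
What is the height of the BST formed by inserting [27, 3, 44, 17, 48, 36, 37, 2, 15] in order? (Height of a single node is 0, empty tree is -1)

Insertion order: [27, 3, 44, 17, 48, 36, 37, 2, 15]
Tree (level-order array): [27, 3, 44, 2, 17, 36, 48, None, None, 15, None, None, 37]
Compute height bottom-up (empty subtree = -1):
  height(2) = 1 + max(-1, -1) = 0
  height(15) = 1 + max(-1, -1) = 0
  height(17) = 1 + max(0, -1) = 1
  height(3) = 1 + max(0, 1) = 2
  height(37) = 1 + max(-1, -1) = 0
  height(36) = 1 + max(-1, 0) = 1
  height(48) = 1 + max(-1, -1) = 0
  height(44) = 1 + max(1, 0) = 2
  height(27) = 1 + max(2, 2) = 3
Height = 3


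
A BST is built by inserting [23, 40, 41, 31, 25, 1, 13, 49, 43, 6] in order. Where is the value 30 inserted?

Starting tree (level order): [23, 1, 40, None, 13, 31, 41, 6, None, 25, None, None, 49, None, None, None, None, 43]
Insertion path: 23 -> 40 -> 31 -> 25
Result: insert 30 as right child of 25
Final tree (level order): [23, 1, 40, None, 13, 31, 41, 6, None, 25, None, None, 49, None, None, None, 30, 43]


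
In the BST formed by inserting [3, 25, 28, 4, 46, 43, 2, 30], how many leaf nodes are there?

Tree built from: [3, 25, 28, 4, 46, 43, 2, 30]
Tree (level-order array): [3, 2, 25, None, None, 4, 28, None, None, None, 46, 43, None, 30]
Rule: A leaf has 0 children.
Per-node child counts:
  node 3: 2 child(ren)
  node 2: 0 child(ren)
  node 25: 2 child(ren)
  node 4: 0 child(ren)
  node 28: 1 child(ren)
  node 46: 1 child(ren)
  node 43: 1 child(ren)
  node 30: 0 child(ren)
Matching nodes: [2, 4, 30]
Count of leaf nodes: 3


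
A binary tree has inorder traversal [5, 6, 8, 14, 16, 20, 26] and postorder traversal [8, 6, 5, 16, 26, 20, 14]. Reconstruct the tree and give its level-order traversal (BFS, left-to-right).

Inorder:   [5, 6, 8, 14, 16, 20, 26]
Postorder: [8, 6, 5, 16, 26, 20, 14]
Algorithm: postorder visits root last, so walk postorder right-to-left;
each value is the root of the current inorder slice — split it at that
value, recurse on the right subtree first, then the left.
Recursive splits:
  root=14; inorder splits into left=[5, 6, 8], right=[16, 20, 26]
  root=20; inorder splits into left=[16], right=[26]
  root=26; inorder splits into left=[], right=[]
  root=16; inorder splits into left=[], right=[]
  root=5; inorder splits into left=[], right=[6, 8]
  root=6; inorder splits into left=[], right=[8]
  root=8; inorder splits into left=[], right=[]
Reconstructed level-order: [14, 5, 20, 6, 16, 26, 8]


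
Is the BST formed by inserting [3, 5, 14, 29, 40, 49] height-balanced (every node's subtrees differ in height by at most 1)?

Tree (level-order array): [3, None, 5, None, 14, None, 29, None, 40, None, 49]
Definition: a tree is height-balanced if, at every node, |h(left) - h(right)| <= 1 (empty subtree has height -1).
Bottom-up per-node check:
  node 49: h_left=-1, h_right=-1, diff=0 [OK], height=0
  node 40: h_left=-1, h_right=0, diff=1 [OK], height=1
  node 29: h_left=-1, h_right=1, diff=2 [FAIL (|-1-1|=2 > 1)], height=2
  node 14: h_left=-1, h_right=2, diff=3 [FAIL (|-1-2|=3 > 1)], height=3
  node 5: h_left=-1, h_right=3, diff=4 [FAIL (|-1-3|=4 > 1)], height=4
  node 3: h_left=-1, h_right=4, diff=5 [FAIL (|-1-4|=5 > 1)], height=5
Node 29 violates the condition: |-1 - 1| = 2 > 1.
Result: Not balanced


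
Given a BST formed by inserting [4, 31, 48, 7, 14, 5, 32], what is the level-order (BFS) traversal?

Tree insertion order: [4, 31, 48, 7, 14, 5, 32]
Tree (level-order array): [4, None, 31, 7, 48, 5, 14, 32]
BFS from the root, enqueuing left then right child of each popped node:
  queue [4] -> pop 4, enqueue [31], visited so far: [4]
  queue [31] -> pop 31, enqueue [7, 48], visited so far: [4, 31]
  queue [7, 48] -> pop 7, enqueue [5, 14], visited so far: [4, 31, 7]
  queue [48, 5, 14] -> pop 48, enqueue [32], visited so far: [4, 31, 7, 48]
  queue [5, 14, 32] -> pop 5, enqueue [none], visited so far: [4, 31, 7, 48, 5]
  queue [14, 32] -> pop 14, enqueue [none], visited so far: [4, 31, 7, 48, 5, 14]
  queue [32] -> pop 32, enqueue [none], visited so far: [4, 31, 7, 48, 5, 14, 32]
Result: [4, 31, 7, 48, 5, 14, 32]


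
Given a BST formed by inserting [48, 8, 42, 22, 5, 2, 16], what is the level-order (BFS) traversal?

Tree insertion order: [48, 8, 42, 22, 5, 2, 16]
Tree (level-order array): [48, 8, None, 5, 42, 2, None, 22, None, None, None, 16]
BFS from the root, enqueuing left then right child of each popped node:
  queue [48] -> pop 48, enqueue [8], visited so far: [48]
  queue [8] -> pop 8, enqueue [5, 42], visited so far: [48, 8]
  queue [5, 42] -> pop 5, enqueue [2], visited so far: [48, 8, 5]
  queue [42, 2] -> pop 42, enqueue [22], visited so far: [48, 8, 5, 42]
  queue [2, 22] -> pop 2, enqueue [none], visited so far: [48, 8, 5, 42, 2]
  queue [22] -> pop 22, enqueue [16], visited so far: [48, 8, 5, 42, 2, 22]
  queue [16] -> pop 16, enqueue [none], visited so far: [48, 8, 5, 42, 2, 22, 16]
Result: [48, 8, 5, 42, 2, 22, 16]


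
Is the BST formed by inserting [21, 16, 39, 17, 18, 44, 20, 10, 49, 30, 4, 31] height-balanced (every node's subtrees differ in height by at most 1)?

Tree (level-order array): [21, 16, 39, 10, 17, 30, 44, 4, None, None, 18, None, 31, None, 49, None, None, None, 20]
Definition: a tree is height-balanced if, at every node, |h(left) - h(right)| <= 1 (empty subtree has height -1).
Bottom-up per-node check:
  node 4: h_left=-1, h_right=-1, diff=0 [OK], height=0
  node 10: h_left=0, h_right=-1, diff=1 [OK], height=1
  node 20: h_left=-1, h_right=-1, diff=0 [OK], height=0
  node 18: h_left=-1, h_right=0, diff=1 [OK], height=1
  node 17: h_left=-1, h_right=1, diff=2 [FAIL (|-1-1|=2 > 1)], height=2
  node 16: h_left=1, h_right=2, diff=1 [OK], height=3
  node 31: h_left=-1, h_right=-1, diff=0 [OK], height=0
  node 30: h_left=-1, h_right=0, diff=1 [OK], height=1
  node 49: h_left=-1, h_right=-1, diff=0 [OK], height=0
  node 44: h_left=-1, h_right=0, diff=1 [OK], height=1
  node 39: h_left=1, h_right=1, diff=0 [OK], height=2
  node 21: h_left=3, h_right=2, diff=1 [OK], height=4
Node 17 violates the condition: |-1 - 1| = 2 > 1.
Result: Not balanced


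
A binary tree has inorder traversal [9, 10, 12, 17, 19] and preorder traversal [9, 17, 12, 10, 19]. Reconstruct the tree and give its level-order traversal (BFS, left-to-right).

Inorder:  [9, 10, 12, 17, 19]
Preorder: [9, 17, 12, 10, 19]
Algorithm: preorder visits root first, so consume preorder in order;
for each root, split the current inorder slice at that value into
left-subtree inorder and right-subtree inorder, then recurse.
Recursive splits:
  root=9; inorder splits into left=[], right=[10, 12, 17, 19]
  root=17; inorder splits into left=[10, 12], right=[19]
  root=12; inorder splits into left=[10], right=[]
  root=10; inorder splits into left=[], right=[]
  root=19; inorder splits into left=[], right=[]
Reconstructed level-order: [9, 17, 12, 19, 10]


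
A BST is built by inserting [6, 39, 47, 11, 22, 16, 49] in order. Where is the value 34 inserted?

Starting tree (level order): [6, None, 39, 11, 47, None, 22, None, 49, 16]
Insertion path: 6 -> 39 -> 11 -> 22
Result: insert 34 as right child of 22
Final tree (level order): [6, None, 39, 11, 47, None, 22, None, 49, 16, 34]


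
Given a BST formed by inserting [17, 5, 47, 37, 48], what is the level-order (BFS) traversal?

Tree insertion order: [17, 5, 47, 37, 48]
Tree (level-order array): [17, 5, 47, None, None, 37, 48]
BFS from the root, enqueuing left then right child of each popped node:
  queue [17] -> pop 17, enqueue [5, 47], visited so far: [17]
  queue [5, 47] -> pop 5, enqueue [none], visited so far: [17, 5]
  queue [47] -> pop 47, enqueue [37, 48], visited so far: [17, 5, 47]
  queue [37, 48] -> pop 37, enqueue [none], visited so far: [17, 5, 47, 37]
  queue [48] -> pop 48, enqueue [none], visited so far: [17, 5, 47, 37, 48]
Result: [17, 5, 47, 37, 48]


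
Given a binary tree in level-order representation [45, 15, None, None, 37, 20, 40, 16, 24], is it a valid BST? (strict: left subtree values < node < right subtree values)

Level-order array: [45, 15, None, None, 37, 20, 40, 16, 24]
Validate using subtree bounds (lo, hi): at each node, require lo < value < hi,
then recurse left with hi=value and right with lo=value.
Preorder trace (stopping at first violation):
  at node 45 with bounds (-inf, +inf): OK
  at node 15 with bounds (-inf, 45): OK
  at node 37 with bounds (15, 45): OK
  at node 20 with bounds (15, 37): OK
  at node 16 with bounds (15, 20): OK
  at node 24 with bounds (20, 37): OK
  at node 40 with bounds (37, 45): OK
No violation found at any node.
Result: Valid BST


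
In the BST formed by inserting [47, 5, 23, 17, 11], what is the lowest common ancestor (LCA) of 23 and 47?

Tree insertion order: [47, 5, 23, 17, 11]
Tree (level-order array): [47, 5, None, None, 23, 17, None, 11]
In a BST, the LCA of p=23, q=47 is the first node v on the
root-to-leaf path with p <= v <= q (go left if both < v, right if both > v).
Walk from root:
  at 47: 23 <= 47 <= 47, this is the LCA
LCA = 47


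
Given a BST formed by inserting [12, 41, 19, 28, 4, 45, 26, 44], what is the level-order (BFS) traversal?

Tree insertion order: [12, 41, 19, 28, 4, 45, 26, 44]
Tree (level-order array): [12, 4, 41, None, None, 19, 45, None, 28, 44, None, 26]
BFS from the root, enqueuing left then right child of each popped node:
  queue [12] -> pop 12, enqueue [4, 41], visited so far: [12]
  queue [4, 41] -> pop 4, enqueue [none], visited so far: [12, 4]
  queue [41] -> pop 41, enqueue [19, 45], visited so far: [12, 4, 41]
  queue [19, 45] -> pop 19, enqueue [28], visited so far: [12, 4, 41, 19]
  queue [45, 28] -> pop 45, enqueue [44], visited so far: [12, 4, 41, 19, 45]
  queue [28, 44] -> pop 28, enqueue [26], visited so far: [12, 4, 41, 19, 45, 28]
  queue [44, 26] -> pop 44, enqueue [none], visited so far: [12, 4, 41, 19, 45, 28, 44]
  queue [26] -> pop 26, enqueue [none], visited so far: [12, 4, 41, 19, 45, 28, 44, 26]
Result: [12, 4, 41, 19, 45, 28, 44, 26]


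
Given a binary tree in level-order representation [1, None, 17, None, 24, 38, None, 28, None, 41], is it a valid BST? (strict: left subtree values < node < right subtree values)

Level-order array: [1, None, 17, None, 24, 38, None, 28, None, 41]
Validate using subtree bounds (lo, hi): at each node, require lo < value < hi,
then recurse left with hi=value and right with lo=value.
Preorder trace (stopping at first violation):
  at node 1 with bounds (-inf, +inf): OK
  at node 17 with bounds (1, +inf): OK
  at node 24 with bounds (17, +inf): OK
  at node 38 with bounds (17, 24): VIOLATION
Node 38 violates its bound: not (17 < 38 < 24).
Result: Not a valid BST


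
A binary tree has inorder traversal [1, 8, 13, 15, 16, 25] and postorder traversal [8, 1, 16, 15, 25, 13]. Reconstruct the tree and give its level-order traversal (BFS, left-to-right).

Inorder:   [1, 8, 13, 15, 16, 25]
Postorder: [8, 1, 16, 15, 25, 13]
Algorithm: postorder visits root last, so walk postorder right-to-left;
each value is the root of the current inorder slice — split it at that
value, recurse on the right subtree first, then the left.
Recursive splits:
  root=13; inorder splits into left=[1, 8], right=[15, 16, 25]
  root=25; inorder splits into left=[15, 16], right=[]
  root=15; inorder splits into left=[], right=[16]
  root=16; inorder splits into left=[], right=[]
  root=1; inorder splits into left=[], right=[8]
  root=8; inorder splits into left=[], right=[]
Reconstructed level-order: [13, 1, 25, 8, 15, 16]


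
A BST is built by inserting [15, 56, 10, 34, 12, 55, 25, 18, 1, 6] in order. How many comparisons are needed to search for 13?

Search path for 13: 15 -> 10 -> 12
Found: False
Comparisons: 3


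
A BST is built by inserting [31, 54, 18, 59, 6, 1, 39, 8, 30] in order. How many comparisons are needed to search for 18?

Search path for 18: 31 -> 18
Found: True
Comparisons: 2


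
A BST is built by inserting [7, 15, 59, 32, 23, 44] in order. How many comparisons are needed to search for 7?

Search path for 7: 7
Found: True
Comparisons: 1


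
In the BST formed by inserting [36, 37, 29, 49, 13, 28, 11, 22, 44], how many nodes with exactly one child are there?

Tree built from: [36, 37, 29, 49, 13, 28, 11, 22, 44]
Tree (level-order array): [36, 29, 37, 13, None, None, 49, 11, 28, 44, None, None, None, 22]
Rule: These are nodes with exactly 1 non-null child.
Per-node child counts:
  node 36: 2 child(ren)
  node 29: 1 child(ren)
  node 13: 2 child(ren)
  node 11: 0 child(ren)
  node 28: 1 child(ren)
  node 22: 0 child(ren)
  node 37: 1 child(ren)
  node 49: 1 child(ren)
  node 44: 0 child(ren)
Matching nodes: [29, 28, 37, 49]
Count of nodes with exactly one child: 4


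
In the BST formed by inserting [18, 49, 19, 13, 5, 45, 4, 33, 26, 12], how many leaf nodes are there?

Tree built from: [18, 49, 19, 13, 5, 45, 4, 33, 26, 12]
Tree (level-order array): [18, 13, 49, 5, None, 19, None, 4, 12, None, 45, None, None, None, None, 33, None, 26]
Rule: A leaf has 0 children.
Per-node child counts:
  node 18: 2 child(ren)
  node 13: 1 child(ren)
  node 5: 2 child(ren)
  node 4: 0 child(ren)
  node 12: 0 child(ren)
  node 49: 1 child(ren)
  node 19: 1 child(ren)
  node 45: 1 child(ren)
  node 33: 1 child(ren)
  node 26: 0 child(ren)
Matching nodes: [4, 12, 26]
Count of leaf nodes: 3


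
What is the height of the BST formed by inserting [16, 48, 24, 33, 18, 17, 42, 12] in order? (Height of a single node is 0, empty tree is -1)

Insertion order: [16, 48, 24, 33, 18, 17, 42, 12]
Tree (level-order array): [16, 12, 48, None, None, 24, None, 18, 33, 17, None, None, 42]
Compute height bottom-up (empty subtree = -1):
  height(12) = 1 + max(-1, -1) = 0
  height(17) = 1 + max(-1, -1) = 0
  height(18) = 1 + max(0, -1) = 1
  height(42) = 1 + max(-1, -1) = 0
  height(33) = 1 + max(-1, 0) = 1
  height(24) = 1 + max(1, 1) = 2
  height(48) = 1 + max(2, -1) = 3
  height(16) = 1 + max(0, 3) = 4
Height = 4


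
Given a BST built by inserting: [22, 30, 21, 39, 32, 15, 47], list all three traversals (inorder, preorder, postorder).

Tree insertion order: [22, 30, 21, 39, 32, 15, 47]
Tree (level-order array): [22, 21, 30, 15, None, None, 39, None, None, 32, 47]
Inorder (L, root, R): [15, 21, 22, 30, 32, 39, 47]
Preorder (root, L, R): [22, 21, 15, 30, 39, 32, 47]
Postorder (L, R, root): [15, 21, 32, 47, 39, 30, 22]


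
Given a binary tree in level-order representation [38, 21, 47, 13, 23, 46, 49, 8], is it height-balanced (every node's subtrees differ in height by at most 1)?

Tree (level-order array): [38, 21, 47, 13, 23, 46, 49, 8]
Definition: a tree is height-balanced if, at every node, |h(left) - h(right)| <= 1 (empty subtree has height -1).
Bottom-up per-node check:
  node 8: h_left=-1, h_right=-1, diff=0 [OK], height=0
  node 13: h_left=0, h_right=-1, diff=1 [OK], height=1
  node 23: h_left=-1, h_right=-1, diff=0 [OK], height=0
  node 21: h_left=1, h_right=0, diff=1 [OK], height=2
  node 46: h_left=-1, h_right=-1, diff=0 [OK], height=0
  node 49: h_left=-1, h_right=-1, diff=0 [OK], height=0
  node 47: h_left=0, h_right=0, diff=0 [OK], height=1
  node 38: h_left=2, h_right=1, diff=1 [OK], height=3
All nodes satisfy the balance condition.
Result: Balanced


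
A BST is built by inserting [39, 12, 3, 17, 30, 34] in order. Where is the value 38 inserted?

Starting tree (level order): [39, 12, None, 3, 17, None, None, None, 30, None, 34]
Insertion path: 39 -> 12 -> 17 -> 30 -> 34
Result: insert 38 as right child of 34
Final tree (level order): [39, 12, None, 3, 17, None, None, None, 30, None, 34, None, 38]


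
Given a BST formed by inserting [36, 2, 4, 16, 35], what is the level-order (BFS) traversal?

Tree insertion order: [36, 2, 4, 16, 35]
Tree (level-order array): [36, 2, None, None, 4, None, 16, None, 35]
BFS from the root, enqueuing left then right child of each popped node:
  queue [36] -> pop 36, enqueue [2], visited so far: [36]
  queue [2] -> pop 2, enqueue [4], visited so far: [36, 2]
  queue [4] -> pop 4, enqueue [16], visited so far: [36, 2, 4]
  queue [16] -> pop 16, enqueue [35], visited so far: [36, 2, 4, 16]
  queue [35] -> pop 35, enqueue [none], visited so far: [36, 2, 4, 16, 35]
Result: [36, 2, 4, 16, 35]


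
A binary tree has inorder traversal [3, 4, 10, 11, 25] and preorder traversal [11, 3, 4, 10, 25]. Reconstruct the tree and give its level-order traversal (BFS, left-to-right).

Inorder:  [3, 4, 10, 11, 25]
Preorder: [11, 3, 4, 10, 25]
Algorithm: preorder visits root first, so consume preorder in order;
for each root, split the current inorder slice at that value into
left-subtree inorder and right-subtree inorder, then recurse.
Recursive splits:
  root=11; inorder splits into left=[3, 4, 10], right=[25]
  root=3; inorder splits into left=[], right=[4, 10]
  root=4; inorder splits into left=[], right=[10]
  root=10; inorder splits into left=[], right=[]
  root=25; inorder splits into left=[], right=[]
Reconstructed level-order: [11, 3, 25, 4, 10]


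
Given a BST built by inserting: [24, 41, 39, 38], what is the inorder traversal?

Tree insertion order: [24, 41, 39, 38]
Tree (level-order array): [24, None, 41, 39, None, 38]
Inorder traversal: [24, 38, 39, 41]


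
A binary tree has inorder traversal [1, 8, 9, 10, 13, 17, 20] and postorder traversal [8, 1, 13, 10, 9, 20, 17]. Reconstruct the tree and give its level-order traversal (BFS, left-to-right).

Inorder:   [1, 8, 9, 10, 13, 17, 20]
Postorder: [8, 1, 13, 10, 9, 20, 17]
Algorithm: postorder visits root last, so walk postorder right-to-left;
each value is the root of the current inorder slice — split it at that
value, recurse on the right subtree first, then the left.
Recursive splits:
  root=17; inorder splits into left=[1, 8, 9, 10, 13], right=[20]
  root=20; inorder splits into left=[], right=[]
  root=9; inorder splits into left=[1, 8], right=[10, 13]
  root=10; inorder splits into left=[], right=[13]
  root=13; inorder splits into left=[], right=[]
  root=1; inorder splits into left=[], right=[8]
  root=8; inorder splits into left=[], right=[]
Reconstructed level-order: [17, 9, 20, 1, 10, 8, 13]


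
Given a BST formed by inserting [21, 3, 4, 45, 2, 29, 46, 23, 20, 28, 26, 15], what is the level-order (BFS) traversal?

Tree insertion order: [21, 3, 4, 45, 2, 29, 46, 23, 20, 28, 26, 15]
Tree (level-order array): [21, 3, 45, 2, 4, 29, 46, None, None, None, 20, 23, None, None, None, 15, None, None, 28, None, None, 26]
BFS from the root, enqueuing left then right child of each popped node:
  queue [21] -> pop 21, enqueue [3, 45], visited so far: [21]
  queue [3, 45] -> pop 3, enqueue [2, 4], visited so far: [21, 3]
  queue [45, 2, 4] -> pop 45, enqueue [29, 46], visited so far: [21, 3, 45]
  queue [2, 4, 29, 46] -> pop 2, enqueue [none], visited so far: [21, 3, 45, 2]
  queue [4, 29, 46] -> pop 4, enqueue [20], visited so far: [21, 3, 45, 2, 4]
  queue [29, 46, 20] -> pop 29, enqueue [23], visited so far: [21, 3, 45, 2, 4, 29]
  queue [46, 20, 23] -> pop 46, enqueue [none], visited so far: [21, 3, 45, 2, 4, 29, 46]
  queue [20, 23] -> pop 20, enqueue [15], visited so far: [21, 3, 45, 2, 4, 29, 46, 20]
  queue [23, 15] -> pop 23, enqueue [28], visited so far: [21, 3, 45, 2, 4, 29, 46, 20, 23]
  queue [15, 28] -> pop 15, enqueue [none], visited so far: [21, 3, 45, 2, 4, 29, 46, 20, 23, 15]
  queue [28] -> pop 28, enqueue [26], visited so far: [21, 3, 45, 2, 4, 29, 46, 20, 23, 15, 28]
  queue [26] -> pop 26, enqueue [none], visited so far: [21, 3, 45, 2, 4, 29, 46, 20, 23, 15, 28, 26]
Result: [21, 3, 45, 2, 4, 29, 46, 20, 23, 15, 28, 26]


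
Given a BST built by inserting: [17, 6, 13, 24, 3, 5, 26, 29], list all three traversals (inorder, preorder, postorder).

Tree insertion order: [17, 6, 13, 24, 3, 5, 26, 29]
Tree (level-order array): [17, 6, 24, 3, 13, None, 26, None, 5, None, None, None, 29]
Inorder (L, root, R): [3, 5, 6, 13, 17, 24, 26, 29]
Preorder (root, L, R): [17, 6, 3, 5, 13, 24, 26, 29]
Postorder (L, R, root): [5, 3, 13, 6, 29, 26, 24, 17]


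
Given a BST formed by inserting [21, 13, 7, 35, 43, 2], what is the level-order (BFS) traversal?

Tree insertion order: [21, 13, 7, 35, 43, 2]
Tree (level-order array): [21, 13, 35, 7, None, None, 43, 2]
BFS from the root, enqueuing left then right child of each popped node:
  queue [21] -> pop 21, enqueue [13, 35], visited so far: [21]
  queue [13, 35] -> pop 13, enqueue [7], visited so far: [21, 13]
  queue [35, 7] -> pop 35, enqueue [43], visited so far: [21, 13, 35]
  queue [7, 43] -> pop 7, enqueue [2], visited so far: [21, 13, 35, 7]
  queue [43, 2] -> pop 43, enqueue [none], visited so far: [21, 13, 35, 7, 43]
  queue [2] -> pop 2, enqueue [none], visited so far: [21, 13, 35, 7, 43, 2]
Result: [21, 13, 35, 7, 43, 2]


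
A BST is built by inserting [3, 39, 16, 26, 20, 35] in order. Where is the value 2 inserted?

Starting tree (level order): [3, None, 39, 16, None, None, 26, 20, 35]
Insertion path: 3
Result: insert 2 as left child of 3
Final tree (level order): [3, 2, 39, None, None, 16, None, None, 26, 20, 35]


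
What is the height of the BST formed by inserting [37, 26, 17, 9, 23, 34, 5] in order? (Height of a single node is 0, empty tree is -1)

Insertion order: [37, 26, 17, 9, 23, 34, 5]
Tree (level-order array): [37, 26, None, 17, 34, 9, 23, None, None, 5]
Compute height bottom-up (empty subtree = -1):
  height(5) = 1 + max(-1, -1) = 0
  height(9) = 1 + max(0, -1) = 1
  height(23) = 1 + max(-1, -1) = 0
  height(17) = 1 + max(1, 0) = 2
  height(34) = 1 + max(-1, -1) = 0
  height(26) = 1 + max(2, 0) = 3
  height(37) = 1 + max(3, -1) = 4
Height = 4


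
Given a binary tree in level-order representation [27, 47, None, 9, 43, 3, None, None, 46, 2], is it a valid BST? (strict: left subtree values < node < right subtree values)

Level-order array: [27, 47, None, 9, 43, 3, None, None, 46, 2]
Validate using subtree bounds (lo, hi): at each node, require lo < value < hi,
then recurse left with hi=value and right with lo=value.
Preorder trace (stopping at first violation):
  at node 27 with bounds (-inf, +inf): OK
  at node 47 with bounds (-inf, 27): VIOLATION
Node 47 violates its bound: not (-inf < 47 < 27).
Result: Not a valid BST


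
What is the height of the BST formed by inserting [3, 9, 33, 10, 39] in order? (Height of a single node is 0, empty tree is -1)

Insertion order: [3, 9, 33, 10, 39]
Tree (level-order array): [3, None, 9, None, 33, 10, 39]
Compute height bottom-up (empty subtree = -1):
  height(10) = 1 + max(-1, -1) = 0
  height(39) = 1 + max(-1, -1) = 0
  height(33) = 1 + max(0, 0) = 1
  height(9) = 1 + max(-1, 1) = 2
  height(3) = 1 + max(-1, 2) = 3
Height = 3


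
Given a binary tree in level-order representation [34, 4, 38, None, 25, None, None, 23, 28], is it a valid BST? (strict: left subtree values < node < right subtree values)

Level-order array: [34, 4, 38, None, 25, None, None, 23, 28]
Validate using subtree bounds (lo, hi): at each node, require lo < value < hi,
then recurse left with hi=value and right with lo=value.
Preorder trace (stopping at first violation):
  at node 34 with bounds (-inf, +inf): OK
  at node 4 with bounds (-inf, 34): OK
  at node 25 with bounds (4, 34): OK
  at node 23 with bounds (4, 25): OK
  at node 28 with bounds (25, 34): OK
  at node 38 with bounds (34, +inf): OK
No violation found at any node.
Result: Valid BST


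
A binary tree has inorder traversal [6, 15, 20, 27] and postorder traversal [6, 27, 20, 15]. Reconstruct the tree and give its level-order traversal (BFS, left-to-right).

Inorder:   [6, 15, 20, 27]
Postorder: [6, 27, 20, 15]
Algorithm: postorder visits root last, so walk postorder right-to-left;
each value is the root of the current inorder slice — split it at that
value, recurse on the right subtree first, then the left.
Recursive splits:
  root=15; inorder splits into left=[6], right=[20, 27]
  root=20; inorder splits into left=[], right=[27]
  root=27; inorder splits into left=[], right=[]
  root=6; inorder splits into left=[], right=[]
Reconstructed level-order: [15, 6, 20, 27]


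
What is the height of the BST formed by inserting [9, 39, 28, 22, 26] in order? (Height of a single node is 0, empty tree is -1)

Insertion order: [9, 39, 28, 22, 26]
Tree (level-order array): [9, None, 39, 28, None, 22, None, None, 26]
Compute height bottom-up (empty subtree = -1):
  height(26) = 1 + max(-1, -1) = 0
  height(22) = 1 + max(-1, 0) = 1
  height(28) = 1 + max(1, -1) = 2
  height(39) = 1 + max(2, -1) = 3
  height(9) = 1 + max(-1, 3) = 4
Height = 4


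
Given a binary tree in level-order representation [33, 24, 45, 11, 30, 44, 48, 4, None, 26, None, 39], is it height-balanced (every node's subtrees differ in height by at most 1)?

Tree (level-order array): [33, 24, 45, 11, 30, 44, 48, 4, None, 26, None, 39]
Definition: a tree is height-balanced if, at every node, |h(left) - h(right)| <= 1 (empty subtree has height -1).
Bottom-up per-node check:
  node 4: h_left=-1, h_right=-1, diff=0 [OK], height=0
  node 11: h_left=0, h_right=-1, diff=1 [OK], height=1
  node 26: h_left=-1, h_right=-1, diff=0 [OK], height=0
  node 30: h_left=0, h_right=-1, diff=1 [OK], height=1
  node 24: h_left=1, h_right=1, diff=0 [OK], height=2
  node 39: h_left=-1, h_right=-1, diff=0 [OK], height=0
  node 44: h_left=0, h_right=-1, diff=1 [OK], height=1
  node 48: h_left=-1, h_right=-1, diff=0 [OK], height=0
  node 45: h_left=1, h_right=0, diff=1 [OK], height=2
  node 33: h_left=2, h_right=2, diff=0 [OK], height=3
All nodes satisfy the balance condition.
Result: Balanced


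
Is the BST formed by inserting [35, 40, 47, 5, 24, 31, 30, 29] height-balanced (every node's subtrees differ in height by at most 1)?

Tree (level-order array): [35, 5, 40, None, 24, None, 47, None, 31, None, None, 30, None, 29]
Definition: a tree is height-balanced if, at every node, |h(left) - h(right)| <= 1 (empty subtree has height -1).
Bottom-up per-node check:
  node 29: h_left=-1, h_right=-1, diff=0 [OK], height=0
  node 30: h_left=0, h_right=-1, diff=1 [OK], height=1
  node 31: h_left=1, h_right=-1, diff=2 [FAIL (|1--1|=2 > 1)], height=2
  node 24: h_left=-1, h_right=2, diff=3 [FAIL (|-1-2|=3 > 1)], height=3
  node 5: h_left=-1, h_right=3, diff=4 [FAIL (|-1-3|=4 > 1)], height=4
  node 47: h_left=-1, h_right=-1, diff=0 [OK], height=0
  node 40: h_left=-1, h_right=0, diff=1 [OK], height=1
  node 35: h_left=4, h_right=1, diff=3 [FAIL (|4-1|=3 > 1)], height=5
Node 31 violates the condition: |1 - -1| = 2 > 1.
Result: Not balanced


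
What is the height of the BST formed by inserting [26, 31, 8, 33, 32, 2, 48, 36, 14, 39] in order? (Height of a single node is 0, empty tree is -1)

Insertion order: [26, 31, 8, 33, 32, 2, 48, 36, 14, 39]
Tree (level-order array): [26, 8, 31, 2, 14, None, 33, None, None, None, None, 32, 48, None, None, 36, None, None, 39]
Compute height bottom-up (empty subtree = -1):
  height(2) = 1 + max(-1, -1) = 0
  height(14) = 1 + max(-1, -1) = 0
  height(8) = 1 + max(0, 0) = 1
  height(32) = 1 + max(-1, -1) = 0
  height(39) = 1 + max(-1, -1) = 0
  height(36) = 1 + max(-1, 0) = 1
  height(48) = 1 + max(1, -1) = 2
  height(33) = 1 + max(0, 2) = 3
  height(31) = 1 + max(-1, 3) = 4
  height(26) = 1 + max(1, 4) = 5
Height = 5


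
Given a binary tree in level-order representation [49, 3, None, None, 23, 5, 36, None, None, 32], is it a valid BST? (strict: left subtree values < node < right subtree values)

Level-order array: [49, 3, None, None, 23, 5, 36, None, None, 32]
Validate using subtree bounds (lo, hi): at each node, require lo < value < hi,
then recurse left with hi=value and right with lo=value.
Preorder trace (stopping at first violation):
  at node 49 with bounds (-inf, +inf): OK
  at node 3 with bounds (-inf, 49): OK
  at node 23 with bounds (3, 49): OK
  at node 5 with bounds (3, 23): OK
  at node 36 with bounds (23, 49): OK
  at node 32 with bounds (23, 36): OK
No violation found at any node.
Result: Valid BST


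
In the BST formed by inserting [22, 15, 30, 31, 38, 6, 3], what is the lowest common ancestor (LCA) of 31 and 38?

Tree insertion order: [22, 15, 30, 31, 38, 6, 3]
Tree (level-order array): [22, 15, 30, 6, None, None, 31, 3, None, None, 38]
In a BST, the LCA of p=31, q=38 is the first node v on the
root-to-leaf path with p <= v <= q (go left if both < v, right if both > v).
Walk from root:
  at 22: both 31 and 38 > 22, go right
  at 30: both 31 and 38 > 30, go right
  at 31: 31 <= 31 <= 38, this is the LCA
LCA = 31


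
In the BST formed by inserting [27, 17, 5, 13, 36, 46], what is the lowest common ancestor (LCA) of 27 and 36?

Tree insertion order: [27, 17, 5, 13, 36, 46]
Tree (level-order array): [27, 17, 36, 5, None, None, 46, None, 13]
In a BST, the LCA of p=27, q=36 is the first node v on the
root-to-leaf path with p <= v <= q (go left if both < v, right if both > v).
Walk from root:
  at 27: 27 <= 27 <= 36, this is the LCA
LCA = 27


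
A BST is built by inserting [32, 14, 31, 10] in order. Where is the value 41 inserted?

Starting tree (level order): [32, 14, None, 10, 31]
Insertion path: 32
Result: insert 41 as right child of 32
Final tree (level order): [32, 14, 41, 10, 31]


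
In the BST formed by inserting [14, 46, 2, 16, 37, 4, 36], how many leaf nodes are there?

Tree built from: [14, 46, 2, 16, 37, 4, 36]
Tree (level-order array): [14, 2, 46, None, 4, 16, None, None, None, None, 37, 36]
Rule: A leaf has 0 children.
Per-node child counts:
  node 14: 2 child(ren)
  node 2: 1 child(ren)
  node 4: 0 child(ren)
  node 46: 1 child(ren)
  node 16: 1 child(ren)
  node 37: 1 child(ren)
  node 36: 0 child(ren)
Matching nodes: [4, 36]
Count of leaf nodes: 2


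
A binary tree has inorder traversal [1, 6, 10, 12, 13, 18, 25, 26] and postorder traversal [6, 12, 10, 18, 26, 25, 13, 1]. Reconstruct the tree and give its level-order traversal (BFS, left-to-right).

Inorder:   [1, 6, 10, 12, 13, 18, 25, 26]
Postorder: [6, 12, 10, 18, 26, 25, 13, 1]
Algorithm: postorder visits root last, so walk postorder right-to-left;
each value is the root of the current inorder slice — split it at that
value, recurse on the right subtree first, then the left.
Recursive splits:
  root=1; inorder splits into left=[], right=[6, 10, 12, 13, 18, 25, 26]
  root=13; inorder splits into left=[6, 10, 12], right=[18, 25, 26]
  root=25; inorder splits into left=[18], right=[26]
  root=26; inorder splits into left=[], right=[]
  root=18; inorder splits into left=[], right=[]
  root=10; inorder splits into left=[6], right=[12]
  root=12; inorder splits into left=[], right=[]
  root=6; inorder splits into left=[], right=[]
Reconstructed level-order: [1, 13, 10, 25, 6, 12, 18, 26]


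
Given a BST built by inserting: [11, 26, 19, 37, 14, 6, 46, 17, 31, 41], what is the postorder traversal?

Tree insertion order: [11, 26, 19, 37, 14, 6, 46, 17, 31, 41]
Tree (level-order array): [11, 6, 26, None, None, 19, 37, 14, None, 31, 46, None, 17, None, None, 41]
Postorder traversal: [6, 17, 14, 19, 31, 41, 46, 37, 26, 11]


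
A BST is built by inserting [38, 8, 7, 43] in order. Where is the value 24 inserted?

Starting tree (level order): [38, 8, 43, 7]
Insertion path: 38 -> 8
Result: insert 24 as right child of 8
Final tree (level order): [38, 8, 43, 7, 24]


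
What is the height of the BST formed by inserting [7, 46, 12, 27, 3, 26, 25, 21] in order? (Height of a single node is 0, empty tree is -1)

Insertion order: [7, 46, 12, 27, 3, 26, 25, 21]
Tree (level-order array): [7, 3, 46, None, None, 12, None, None, 27, 26, None, 25, None, 21]
Compute height bottom-up (empty subtree = -1):
  height(3) = 1 + max(-1, -1) = 0
  height(21) = 1 + max(-1, -1) = 0
  height(25) = 1 + max(0, -1) = 1
  height(26) = 1 + max(1, -1) = 2
  height(27) = 1 + max(2, -1) = 3
  height(12) = 1 + max(-1, 3) = 4
  height(46) = 1 + max(4, -1) = 5
  height(7) = 1 + max(0, 5) = 6
Height = 6


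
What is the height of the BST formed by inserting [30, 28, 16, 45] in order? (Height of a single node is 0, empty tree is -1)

Insertion order: [30, 28, 16, 45]
Tree (level-order array): [30, 28, 45, 16]
Compute height bottom-up (empty subtree = -1):
  height(16) = 1 + max(-1, -1) = 0
  height(28) = 1 + max(0, -1) = 1
  height(45) = 1 + max(-1, -1) = 0
  height(30) = 1 + max(1, 0) = 2
Height = 2
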